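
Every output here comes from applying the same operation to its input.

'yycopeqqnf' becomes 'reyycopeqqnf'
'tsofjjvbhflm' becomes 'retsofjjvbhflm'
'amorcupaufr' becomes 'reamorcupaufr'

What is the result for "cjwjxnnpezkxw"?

In each case the input is transformed by: prepend "re".
So "cjwjxnnpezkxw" becomes "recjwjxnnpezkxw".

recjwjxnnpezkxw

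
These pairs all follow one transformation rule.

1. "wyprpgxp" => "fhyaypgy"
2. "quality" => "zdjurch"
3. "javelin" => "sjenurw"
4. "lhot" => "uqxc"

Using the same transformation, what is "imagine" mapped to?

The transformation: shift every letter 9 places forward in the alphabet (wrapping around).
On "imagine" that produces "rvjprwn".

rvjprwn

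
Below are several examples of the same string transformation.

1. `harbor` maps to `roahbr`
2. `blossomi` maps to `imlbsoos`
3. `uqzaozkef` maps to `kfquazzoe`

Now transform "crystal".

Each output is the input with this applied: swap each adjacent pair of characters (1↔2, 3↔4, ...), then move the last 2 characters to the front (rotate right by 2).
For "crystal", step one produces "rcsyatl"; step two turns that into "tlrcsya".

tlrcsya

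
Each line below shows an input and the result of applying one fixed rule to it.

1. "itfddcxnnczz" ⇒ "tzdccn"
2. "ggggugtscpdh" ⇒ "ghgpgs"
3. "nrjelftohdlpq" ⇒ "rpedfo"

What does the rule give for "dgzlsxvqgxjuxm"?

gmluxxq

In each case the input is transformed by: keep every other character starting from the second (positions 2nd, 4th, 6th, ...), then take characters alternately from the front and the back (1st, last, 2nd, 2nd-last, ...).
Starting from "dgzlsxvqgxjuxm": after the first operation, "glxqxum"; after the second, "gmluxxq".
(Check on "itfddcxnnczz": → "tdcncz" → "tzdccn" ✓)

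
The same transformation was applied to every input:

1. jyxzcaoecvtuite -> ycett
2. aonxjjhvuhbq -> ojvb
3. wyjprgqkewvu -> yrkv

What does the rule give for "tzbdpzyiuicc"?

zpic

Looking at the pairs, the operation is to keep one character in every 3, starting at position 2 (positions 2nd, 5th, 8th, ...).
For "tzbdpzyiuicc" the result is "zpic".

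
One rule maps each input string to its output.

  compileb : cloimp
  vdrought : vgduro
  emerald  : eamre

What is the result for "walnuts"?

wuanl

Each output is the input with this applied: delete the last 2 characters, then take characters alternately from the front and the back (1st, last, 2nd, 2nd-last, ...).
Applying both steps to "walnuts": "walnu", then "wuanl".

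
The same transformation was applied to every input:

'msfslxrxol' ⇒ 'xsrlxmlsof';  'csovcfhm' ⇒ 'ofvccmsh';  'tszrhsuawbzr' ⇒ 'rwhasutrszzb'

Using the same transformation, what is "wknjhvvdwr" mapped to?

Looking at the pairs, the operation is to take characters alternately from the front and the back (1st, last, 2nd, 2nd-last, ...), then swap the front and back halves of the string.
Applying both steps to "wknjhvvdwr": "wrkwndjvhv", then "djvhvwrkwn".

djvhvwrkwn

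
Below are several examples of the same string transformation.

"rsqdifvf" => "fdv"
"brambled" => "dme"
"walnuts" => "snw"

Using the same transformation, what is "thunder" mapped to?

The rule is to swap the first and last characters, then keep one character in every 3, starting at position 1 (positions 1st, 4th, 7th, ...).
On "thunder" that produces "rnt".

rnt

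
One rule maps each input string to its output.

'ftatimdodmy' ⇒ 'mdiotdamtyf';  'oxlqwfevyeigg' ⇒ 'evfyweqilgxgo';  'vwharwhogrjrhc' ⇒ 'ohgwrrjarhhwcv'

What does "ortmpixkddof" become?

xikpdmdtorfo

Looking at the pairs, the operation is to take characters alternately from the front and the back (1st, last, 2nd, 2nd-last, ...), then reverse the string.
Applying both steps to "ortmpixkddof": "ofrotdmdpkix", then "xikpdmdtorfo".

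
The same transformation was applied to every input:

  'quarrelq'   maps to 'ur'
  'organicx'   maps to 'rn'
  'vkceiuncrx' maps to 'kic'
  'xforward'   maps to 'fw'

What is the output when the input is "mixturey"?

iu

Looking at the pairs, the operation is to delete the last character, then keep one character in every 3, starting at position 2 (positions 2nd, 5th, 8th, ...).
On "mixturey": the first step gives "mixture", and the second then gives "iu".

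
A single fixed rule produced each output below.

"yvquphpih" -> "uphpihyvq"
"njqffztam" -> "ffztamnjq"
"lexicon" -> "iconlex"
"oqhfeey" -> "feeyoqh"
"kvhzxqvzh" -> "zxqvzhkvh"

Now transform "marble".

blemar

What's happening: move the first 3 characters to the end (rotate left by 3).
On "marble" that produces "blemar".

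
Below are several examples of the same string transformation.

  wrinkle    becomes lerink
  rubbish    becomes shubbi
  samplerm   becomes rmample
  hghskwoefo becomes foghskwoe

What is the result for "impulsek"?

In each case the input is transformed by: delete the first character, then move the last 2 characters to the front (rotate right by 2).
Applying both steps to "impulsek": "mpulsek", then "ekmpuls".

ekmpuls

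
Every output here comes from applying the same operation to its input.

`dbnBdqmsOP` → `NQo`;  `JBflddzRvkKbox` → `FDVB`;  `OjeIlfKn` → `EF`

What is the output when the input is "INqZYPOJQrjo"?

QpqO

Looking at the pairs, the operation is to flip the case of every letter, then keep one character in every 3, starting at position 3 (positions 3rd, 6th, 9th, ...).
"INqZYPOJQrjo" → "inQzypojqRJO" → "QpqO".
(Check on "OjeIlfKn": → "oJEiLFkN" → "EF" ✓)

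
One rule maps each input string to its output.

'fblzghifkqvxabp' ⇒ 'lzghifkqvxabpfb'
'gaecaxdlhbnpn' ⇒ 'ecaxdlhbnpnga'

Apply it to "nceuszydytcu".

euszydytcunc

Looking at the pairs, the operation is to move the first 2 characters to the end (rotate left by 2).
"nceuszydytcu" → "euszydytcunc".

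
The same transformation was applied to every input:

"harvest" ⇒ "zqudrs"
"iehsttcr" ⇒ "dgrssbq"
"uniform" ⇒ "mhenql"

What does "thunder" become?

gtmcdq

Rule — shift every letter 1 place backward in the alphabet (wrapping around), then delete the first character.
Starting from "thunder": after the first operation, "sgtmcdq"; after the second, "gtmcdq".
(Check on "iehsttcr": → "hdgrssbq" → "dgrssbq" ✓)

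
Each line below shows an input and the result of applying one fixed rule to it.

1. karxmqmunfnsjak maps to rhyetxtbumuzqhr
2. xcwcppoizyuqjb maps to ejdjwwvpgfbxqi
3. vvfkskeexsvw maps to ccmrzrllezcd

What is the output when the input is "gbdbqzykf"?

nikixgfrm

The transformation: shift every letter 7 places forward in the alphabet (wrapping around).
On "gbdbqzykf" that produces "nikixgfrm".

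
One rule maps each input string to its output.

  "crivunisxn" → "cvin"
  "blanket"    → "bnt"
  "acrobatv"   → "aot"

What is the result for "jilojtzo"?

What's happening: keep one character in every 3, starting at position 1 (positions 1st, 4th, 7th, ...).
For "jilojtzo" the result is "joz".

joz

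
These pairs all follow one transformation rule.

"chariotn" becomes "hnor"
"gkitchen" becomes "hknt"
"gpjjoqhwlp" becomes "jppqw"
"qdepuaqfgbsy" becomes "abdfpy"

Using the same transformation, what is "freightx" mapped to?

The transformation: keep every other character starting from the second (positions 2nd, 4th, 6th, ...), then sort the characters into alphabetical order.
"freightx" → "rihx" → "hirx".

hirx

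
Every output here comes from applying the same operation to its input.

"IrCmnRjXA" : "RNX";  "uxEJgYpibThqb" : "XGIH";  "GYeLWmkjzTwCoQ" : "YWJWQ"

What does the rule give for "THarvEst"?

HVT

In each case the input is transformed by: keep one character in every 3, starting at position 2 (positions 2nd, 5th, 8th, ...), then convert every letter to uppercase.
"THarvEst" → "Hvt" → "HVT".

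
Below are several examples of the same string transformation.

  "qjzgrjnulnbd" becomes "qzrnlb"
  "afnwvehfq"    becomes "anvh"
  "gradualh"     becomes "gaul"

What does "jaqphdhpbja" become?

jqhhb

The transformation: delete the last character, then keep every other character starting from the first (positions 1st, 3rd, 5th, ...).
For "jaqphdhpbja", step one produces "jaqphdhpbj"; step two turns that into "jqhhb".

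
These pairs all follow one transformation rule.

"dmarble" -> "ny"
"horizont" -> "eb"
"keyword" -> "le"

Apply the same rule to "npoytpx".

The pattern: shift every letter 13 places forward in the alphabet (wrapping around) — i.e. ROT13, then keep one character in every 3, starting at position 3 (positions 3rd, 6th, 9th, ...).
"npoytpx" → "acblgck" → "bc".
(Check on "horizont": → "ubevmbag" → "eb" ✓)

bc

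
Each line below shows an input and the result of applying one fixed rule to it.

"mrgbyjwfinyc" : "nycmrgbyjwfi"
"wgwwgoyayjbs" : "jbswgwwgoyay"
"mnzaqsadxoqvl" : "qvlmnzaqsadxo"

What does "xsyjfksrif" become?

rifxsyjfks

Each output is the input with this applied: move the last 3 characters to the front (rotate right by 3).
On "xsyjfksrif" that produces "rifxsyjfks".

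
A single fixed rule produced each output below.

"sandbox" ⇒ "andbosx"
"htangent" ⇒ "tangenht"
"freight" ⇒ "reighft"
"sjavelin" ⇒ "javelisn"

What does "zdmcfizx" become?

dmcfizzx

The transformation: swap the first and last characters, then move the first character to the end.
On "zdmcfizx": the first step gives "xdmcfizz", and the second then gives "dmcfizzx".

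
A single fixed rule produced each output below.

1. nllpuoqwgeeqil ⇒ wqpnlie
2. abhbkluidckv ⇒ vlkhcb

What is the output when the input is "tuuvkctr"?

vutk

What's happening: sort the characters into reverse alphabetical order, then keep every other character starting from the first (positions 1st, 3rd, 5th, ...).
Applying both steps to "tuuvkctr": "vuuttrkc", then "vutk".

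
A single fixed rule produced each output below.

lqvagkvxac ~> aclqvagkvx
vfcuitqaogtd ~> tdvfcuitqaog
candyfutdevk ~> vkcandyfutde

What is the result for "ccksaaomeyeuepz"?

In each case the input is transformed by: move the last 2 characters to the front (rotate right by 2).
For "ccksaaomeyeuepz" the result is "pzccksaaomeyeue".

pzccksaaomeyeue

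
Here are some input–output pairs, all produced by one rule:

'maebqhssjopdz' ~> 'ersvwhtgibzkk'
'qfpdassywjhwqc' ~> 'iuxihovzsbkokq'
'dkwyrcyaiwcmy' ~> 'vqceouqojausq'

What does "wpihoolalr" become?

What's happening: take characters alternately from the front and the back (1st, last, 2nd, 2nd-last, ...), then shift every letter 8 places backward in the alphabet (wrapping around).
Starting from "wpihoolalr": after the first operation, "wrpliahloo"; after the second, "ojhdaszdgg".
(Check on "maebqhssjopdz": → "mzadepboqjhss" → "ersvwhtgibzkk" ✓)

ojhdaszdgg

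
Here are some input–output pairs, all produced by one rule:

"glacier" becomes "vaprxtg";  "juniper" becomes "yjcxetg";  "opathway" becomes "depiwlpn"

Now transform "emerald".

tbtgpas

In each case the input is transformed by: shift every letter 11 places backward in the alphabet (wrapping around).
Applying that to "emerald" gives "tbtgpas".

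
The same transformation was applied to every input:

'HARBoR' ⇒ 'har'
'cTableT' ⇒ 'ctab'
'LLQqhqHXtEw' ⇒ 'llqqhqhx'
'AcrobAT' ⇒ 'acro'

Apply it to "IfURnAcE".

ifurn

The rule is to delete the last 3 characters, then convert every letter to lowercase.
Working it through for "IfURnAcE": intermediate "IfURn", final "ifurn".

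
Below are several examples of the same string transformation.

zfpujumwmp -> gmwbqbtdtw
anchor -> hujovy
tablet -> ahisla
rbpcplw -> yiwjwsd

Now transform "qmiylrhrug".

xtpfsyoybn

The pattern: shift every letter 7 places forward in the alphabet (wrapping around).
So "qmiylrhrug" becomes "xtpfsyoybn".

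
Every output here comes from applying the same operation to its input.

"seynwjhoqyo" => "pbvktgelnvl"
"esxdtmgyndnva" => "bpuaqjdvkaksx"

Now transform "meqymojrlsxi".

The rule is to shift every letter 3 places backward in the alphabet (wrapping around).
So "meqymojrlsxi" becomes "jbnvjlgoipuf".

jbnvjlgoipuf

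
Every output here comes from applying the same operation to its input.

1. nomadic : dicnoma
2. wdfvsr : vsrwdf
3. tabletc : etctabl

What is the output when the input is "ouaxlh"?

xlhoua

Rule — move the last 3 characters to the front (rotate right by 3).
For "ouaxlh" the result is "xlhoua".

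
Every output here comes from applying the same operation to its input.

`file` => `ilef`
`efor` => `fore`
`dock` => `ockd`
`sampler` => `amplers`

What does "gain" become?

The pattern: move the first character to the end.
So "gain" becomes "aing".

aing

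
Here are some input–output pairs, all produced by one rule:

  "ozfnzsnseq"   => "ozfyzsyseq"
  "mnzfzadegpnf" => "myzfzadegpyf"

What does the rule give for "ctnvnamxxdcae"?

ctyvyamxxdcae

The rule is to replace every "n" with "y".
On "ctnvnamxxdcae" that produces "ctyvyamxxdcae".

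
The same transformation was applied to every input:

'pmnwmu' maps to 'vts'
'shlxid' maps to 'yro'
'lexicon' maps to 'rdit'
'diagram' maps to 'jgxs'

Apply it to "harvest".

nxkz

Rule — keep every other character starting from the first (positions 1st, 3rd, 5th, ...), then shift every letter 6 places forward in the alphabet (wrapping around).
Applying both steps to "harvest": "hret", then "nxkz".
(Check on "shlxid": → "sli" → "yro" ✓)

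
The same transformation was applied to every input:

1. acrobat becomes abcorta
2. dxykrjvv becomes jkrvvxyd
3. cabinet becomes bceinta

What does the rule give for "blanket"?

The rule is to sort the characters into alphabetical order, then move the first character to the end.
"blanket" → "abeklnt" → "beklnta".

beklnta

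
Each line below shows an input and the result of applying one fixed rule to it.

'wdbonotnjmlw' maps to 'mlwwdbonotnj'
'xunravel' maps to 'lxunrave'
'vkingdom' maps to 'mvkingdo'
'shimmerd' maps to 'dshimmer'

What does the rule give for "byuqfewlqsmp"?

smpbyuqfewlq

Looking at the pairs, the operation is to move the first 3 characters to the end (rotate left by 3), then swap the front and back halves of the string.
On "byuqfewlqsmp": the first step gives "qfewlqsmpbyu", and the second then gives "smpbyuqfewlq".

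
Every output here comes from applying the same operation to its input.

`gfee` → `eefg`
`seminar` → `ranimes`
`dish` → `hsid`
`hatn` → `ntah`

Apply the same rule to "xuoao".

oaoux

Each output is the input with this applied: reverse the string.
For "xuoao" the result is "oaoux".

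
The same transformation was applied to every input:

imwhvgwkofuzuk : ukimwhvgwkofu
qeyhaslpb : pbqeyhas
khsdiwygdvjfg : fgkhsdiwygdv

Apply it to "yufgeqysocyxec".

ecyufgeqysocy

What's happening: move the last 3 characters to the front (rotate right by 3), then delete the first character.
"yufgeqysocyxec" → "xecyufgeqysocy" → "ecyufgeqysocy".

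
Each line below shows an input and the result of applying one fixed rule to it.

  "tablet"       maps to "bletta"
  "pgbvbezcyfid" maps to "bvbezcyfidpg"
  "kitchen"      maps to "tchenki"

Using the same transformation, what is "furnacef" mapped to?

rnaceffu

The rule is to move the first 2 characters to the end (rotate left by 2).
Doing the same to "furnacef": "rnaceffu".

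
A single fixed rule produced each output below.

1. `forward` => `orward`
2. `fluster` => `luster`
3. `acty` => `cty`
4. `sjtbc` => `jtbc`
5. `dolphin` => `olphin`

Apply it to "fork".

Each output is the input with this applied: delete the first character.
Applying that to "fork" gives "ork".

ork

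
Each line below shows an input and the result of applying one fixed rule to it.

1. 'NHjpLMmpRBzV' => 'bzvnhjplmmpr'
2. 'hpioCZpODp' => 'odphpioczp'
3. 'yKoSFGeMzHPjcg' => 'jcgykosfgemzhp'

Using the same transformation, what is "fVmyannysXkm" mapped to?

The rule is to move the last 3 characters to the front (rotate right by 3), then convert every letter to lowercase.
Working it through for "fVmyannysXkm": intermediate "XkmfVmyannys", final "xkmfvmyannys".

xkmfvmyannys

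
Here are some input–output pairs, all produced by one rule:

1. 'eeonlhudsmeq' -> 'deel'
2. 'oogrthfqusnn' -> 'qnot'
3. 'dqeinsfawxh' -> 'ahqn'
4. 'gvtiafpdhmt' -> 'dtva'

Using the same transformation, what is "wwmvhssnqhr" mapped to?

Rule — keep one character in every 3, starting at position 2 (positions 2nd, 5th, 8th, ...), then swap the front and back halves of the string.
Starting from "wwmvhssnqhr": after the first operation, "whnr"; after the second, "nrwh".

nrwh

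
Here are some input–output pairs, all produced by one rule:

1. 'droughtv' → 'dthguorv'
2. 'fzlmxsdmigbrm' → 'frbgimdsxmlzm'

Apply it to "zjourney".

In each case the input is transformed by: reverse the string, then swap the first and last characters.
Working it through for "zjourney": intermediate "yenruojz", final "zenruojy".

zenruojy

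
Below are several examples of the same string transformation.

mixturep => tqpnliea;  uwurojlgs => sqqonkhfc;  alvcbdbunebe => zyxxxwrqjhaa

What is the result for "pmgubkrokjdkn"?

zxqnlkjigggfc

The transformation: shift every letter 4 places backward in the alphabet (wrapping around), then sort the characters into reverse alphabetical order.
"pmgubkrokjdkn" → "licqxgnkgfzgj" → "zxqnlkjigggfc".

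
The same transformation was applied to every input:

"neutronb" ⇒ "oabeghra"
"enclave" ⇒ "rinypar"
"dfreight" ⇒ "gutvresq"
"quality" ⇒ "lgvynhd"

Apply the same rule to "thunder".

The pattern: reverse the string, then shift every letter 13 places forward in the alphabet (wrapping around) — i.e. ROT13.
"thunder" → "rednuht" → "erqahug".

erqahug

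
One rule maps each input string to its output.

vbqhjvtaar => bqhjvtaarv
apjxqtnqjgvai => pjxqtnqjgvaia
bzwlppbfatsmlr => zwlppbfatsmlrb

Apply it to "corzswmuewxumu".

orzswmuewxumuc

Looking at the pairs, the operation is to move the first character to the end.
Applying that to "corzswmuewxumu" gives "orzswmuewxumuc".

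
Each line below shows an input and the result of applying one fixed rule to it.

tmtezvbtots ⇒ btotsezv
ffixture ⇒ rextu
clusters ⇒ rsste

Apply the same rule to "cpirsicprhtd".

Looking at the pairs, the operation is to delete the first 3 characters, then move the first 3 characters to the end (rotate left by 3).
Starting from "cpirsicprhtd": after the first operation, "rsicprhtd"; after the second, "cprhtdrsi".

cprhtdrsi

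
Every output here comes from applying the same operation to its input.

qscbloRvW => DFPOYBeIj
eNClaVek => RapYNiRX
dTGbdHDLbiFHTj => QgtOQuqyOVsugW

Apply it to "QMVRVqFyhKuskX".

Rule — flip the case of every letter, then shift every letter 13 places forward in the alphabet (wrapping around) — i.e. ROT13.
"QMVRVqFyhKuskX" → "qmvrvQfYHkUSKx" → "dzieiDsLUxHFXk".

dzieiDsLUxHFXk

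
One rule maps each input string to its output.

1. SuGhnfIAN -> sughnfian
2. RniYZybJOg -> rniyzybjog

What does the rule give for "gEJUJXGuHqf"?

The pattern: convert every letter to lowercase.
Applying that to "gEJUJXGuHqf" gives "gejujxguhqf".

gejujxguhqf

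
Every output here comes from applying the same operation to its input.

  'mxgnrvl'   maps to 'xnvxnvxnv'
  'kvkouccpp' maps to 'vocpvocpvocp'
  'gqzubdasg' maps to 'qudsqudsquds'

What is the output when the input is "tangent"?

agnagnagn

Each output is the input with this applied: keep every other character starting from the second (positions 2nd, 4th, 6th, ...), then write the whole string 3 times in a row.
Starting from "tangent": after the first operation, "agn"; after the second, "agnagnagn".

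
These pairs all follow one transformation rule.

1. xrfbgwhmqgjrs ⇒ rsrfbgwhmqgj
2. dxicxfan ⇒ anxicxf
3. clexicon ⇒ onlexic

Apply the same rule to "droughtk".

Looking at the pairs, the operation is to delete the first character, then move the last 2 characters to the front (rotate right by 2).
So "droughtk" becomes "tkrough".

tkrough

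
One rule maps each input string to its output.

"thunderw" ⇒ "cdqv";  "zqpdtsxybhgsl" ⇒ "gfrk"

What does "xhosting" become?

shmf

Each output is the input with this applied: shift every letter 1 place backward in the alphabet (wrapping around), then keep only the last 4 characters.
Starting from "xhosting": after the first operation, "wgnrshmf"; after the second, "shmf".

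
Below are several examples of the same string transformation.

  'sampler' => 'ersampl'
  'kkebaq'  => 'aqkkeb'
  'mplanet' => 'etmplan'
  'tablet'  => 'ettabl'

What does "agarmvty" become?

The rule is to move the last 2 characters to the front (rotate right by 2).
On "agarmvty" that produces "tyagarmv".

tyagarmv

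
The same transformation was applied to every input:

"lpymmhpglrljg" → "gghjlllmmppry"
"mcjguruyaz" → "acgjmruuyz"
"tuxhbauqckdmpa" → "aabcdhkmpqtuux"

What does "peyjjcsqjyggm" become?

What's happening: sort the characters into alphabetical order.
So "peyjjcsqjyggm" becomes "ceggjjjmpqsyy".

ceggjjjmpqsyy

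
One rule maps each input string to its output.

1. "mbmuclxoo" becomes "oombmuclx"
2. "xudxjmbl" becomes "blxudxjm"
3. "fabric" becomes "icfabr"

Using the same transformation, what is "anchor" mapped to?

The pattern: move the last 2 characters to the front (rotate right by 2).
On "anchor" that produces "oranch".

oranch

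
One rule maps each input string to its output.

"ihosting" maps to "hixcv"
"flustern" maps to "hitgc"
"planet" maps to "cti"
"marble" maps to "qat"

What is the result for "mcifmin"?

Rule — delete the first 3 characters, then shift every letter 11 places backward in the alphabet (wrapping around).
Starting from "mcifmin": after the first operation, "fmin"; after the second, "ubxc".

ubxc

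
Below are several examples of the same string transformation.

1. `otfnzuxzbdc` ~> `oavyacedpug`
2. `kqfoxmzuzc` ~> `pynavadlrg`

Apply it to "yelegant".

The rule is to move the first 3 characters to the end (rotate left by 3), then shift every letter 1 place forward in the alphabet (wrapping around).
For "yelegant" the result is "fhbouzfm".
(Check on "otfnzuxzbdc": → "nzuxzbdcotf" → "oavyacedpug" ✓)

fhbouzfm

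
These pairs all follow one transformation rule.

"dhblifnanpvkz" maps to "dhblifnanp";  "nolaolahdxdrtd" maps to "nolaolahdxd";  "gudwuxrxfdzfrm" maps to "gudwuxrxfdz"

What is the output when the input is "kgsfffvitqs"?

kgsfffvi

Rule — delete the last 3 characters.
Applying that to "kgsfffvitqs" gives "kgsfffvi".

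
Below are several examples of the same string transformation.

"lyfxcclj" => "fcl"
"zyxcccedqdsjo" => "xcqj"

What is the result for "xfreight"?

The rule is to move the first character to the end, then keep one character in every 3, starting at position 2 (positions 2nd, 5th, 8th, ...).
Doing the same to "xfreight": "rgx".

rgx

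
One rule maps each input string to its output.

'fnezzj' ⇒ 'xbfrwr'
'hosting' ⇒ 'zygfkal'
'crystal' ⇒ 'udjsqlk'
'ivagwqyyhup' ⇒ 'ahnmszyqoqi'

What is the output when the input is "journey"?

Rule — take characters alternately from the front and the back (1st, last, 2nd, 2nd-last, ...), then shift every letter 8 places backward in the alphabet (wrapping around).
Working it through for "journey": intermediate "jyoeunr", final "bqgwmfj".

bqgwmfj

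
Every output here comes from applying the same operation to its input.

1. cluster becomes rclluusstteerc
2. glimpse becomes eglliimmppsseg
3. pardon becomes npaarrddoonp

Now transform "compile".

ecoommppiillec

Each output is the input with this applied: double every character, then swap the first and last characters.
On "compile": the first step gives "ccoommppiillee", and the second then gives "ecoommppiillec".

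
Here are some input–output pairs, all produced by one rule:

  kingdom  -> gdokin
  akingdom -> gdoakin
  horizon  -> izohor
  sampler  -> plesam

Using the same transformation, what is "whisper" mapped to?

spewhi

Each output is the input with this applied: delete the last character, then move the last 3 characters to the front (rotate right by 3).
"whisper" → "whispe" → "spewhi".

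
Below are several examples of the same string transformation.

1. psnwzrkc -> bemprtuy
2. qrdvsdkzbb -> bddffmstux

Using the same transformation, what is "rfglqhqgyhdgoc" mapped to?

aefhiiijjnqsst

What's happening: shift every letter 2 places forward in the alphabet (wrapping around), then sort the characters into alphabetical order.
So "rfglqhqgyhdgoc" becomes "aefhiiijjnqsst".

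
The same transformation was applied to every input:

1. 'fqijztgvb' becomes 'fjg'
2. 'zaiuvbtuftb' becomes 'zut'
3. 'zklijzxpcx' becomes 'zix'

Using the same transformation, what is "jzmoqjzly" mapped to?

Looking at the pairs, the operation is to delete the last 2 characters, then keep one character in every 3, starting at position 1 (positions 1st, 4th, 7th, ...).
On "jzmoqjzly": the first step gives "jzmoqjz", and the second then gives "joz".
(Check on "fqijztgvb": → "fqijztg" → "fjg" ✓)

joz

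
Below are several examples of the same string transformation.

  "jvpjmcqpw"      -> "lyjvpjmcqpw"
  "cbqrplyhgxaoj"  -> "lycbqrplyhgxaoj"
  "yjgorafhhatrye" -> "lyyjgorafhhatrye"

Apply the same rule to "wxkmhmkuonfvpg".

lywxkmhmkuonfvpg

The transformation: prepend "ly".
On "wxkmhmkuonfvpg" that produces "lywxkmhmkuonfvpg".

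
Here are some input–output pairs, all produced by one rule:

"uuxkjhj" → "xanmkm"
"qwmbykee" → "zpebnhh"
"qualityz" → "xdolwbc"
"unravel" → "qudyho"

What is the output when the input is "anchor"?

Each output is the input with this applied: shift every letter 3 places forward in the alphabet (wrapping around), then delete the first character.
Starting from "anchor": after the first operation, "dqfkru"; after the second, "qfkru".

qfkru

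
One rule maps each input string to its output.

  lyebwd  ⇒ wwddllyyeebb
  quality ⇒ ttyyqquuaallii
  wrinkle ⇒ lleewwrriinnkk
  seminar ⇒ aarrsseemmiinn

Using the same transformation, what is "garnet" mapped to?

In each case the input is transformed by: move the last 2 characters to the front (rotate right by 2), then double every character.
Applying both steps to "garnet": "etgarn", then "eettggaarrnn".

eettggaarrnn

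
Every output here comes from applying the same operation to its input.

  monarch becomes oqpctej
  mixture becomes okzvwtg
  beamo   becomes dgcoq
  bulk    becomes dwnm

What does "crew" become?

etgy

In each case the input is transformed by: shift every letter 2 places forward in the alphabet (wrapping around).
"crew" → "etgy".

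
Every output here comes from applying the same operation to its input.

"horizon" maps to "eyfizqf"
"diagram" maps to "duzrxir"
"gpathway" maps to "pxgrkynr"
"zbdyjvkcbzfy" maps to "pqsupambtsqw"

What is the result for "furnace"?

The rule is to shift every letter 9 places backward in the alphabet (wrapping around), then move the last character to the front.
Working it through for "furnace": intermediate "wliertv", final "vwliert".

vwliert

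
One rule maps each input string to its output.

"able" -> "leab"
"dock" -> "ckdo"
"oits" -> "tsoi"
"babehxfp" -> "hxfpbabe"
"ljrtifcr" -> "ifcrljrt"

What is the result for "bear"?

arbe

Each output is the input with this applied: swap the front and back halves of the string.
Doing the same to "bear": "arbe".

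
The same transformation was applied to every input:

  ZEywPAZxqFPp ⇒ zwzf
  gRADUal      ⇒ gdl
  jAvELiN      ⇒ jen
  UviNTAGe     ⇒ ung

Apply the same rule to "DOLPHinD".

dpn

In each case the input is transformed by: keep one character in every 3, starting at position 1 (positions 1st, 4th, 7th, ...), then convert every letter to lowercase.
On "DOLPHinD": the first step gives "DPn", and the second then gives "dpn".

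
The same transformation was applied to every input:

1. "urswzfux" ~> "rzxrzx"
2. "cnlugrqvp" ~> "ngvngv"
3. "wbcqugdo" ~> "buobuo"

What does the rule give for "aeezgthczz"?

egcegc

Looking at the pairs, the operation is to keep one character in every 3, starting at position 2 (positions 2nd, 5th, 8th, ...), then write the whole string twice.
Starting from "aeezgthczz": after the first operation, "egc"; after the second, "egcegc".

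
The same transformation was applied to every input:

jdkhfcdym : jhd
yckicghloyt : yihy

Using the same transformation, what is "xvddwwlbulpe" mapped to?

The pattern: keep one character in every 3, starting at position 1 (positions 1st, 4th, 7th, ...).
On "xvddwwlbulpe" that produces "xdll".

xdll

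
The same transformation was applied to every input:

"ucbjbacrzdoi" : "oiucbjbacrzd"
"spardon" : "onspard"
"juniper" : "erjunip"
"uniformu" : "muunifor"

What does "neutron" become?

Each output is the input with this applied: move the last 2 characters to the front (rotate right by 2).
So "neutron" becomes "onneutr".

onneutr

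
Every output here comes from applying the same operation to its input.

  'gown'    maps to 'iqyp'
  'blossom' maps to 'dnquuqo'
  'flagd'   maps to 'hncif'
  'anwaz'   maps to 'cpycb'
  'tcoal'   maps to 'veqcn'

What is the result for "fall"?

The rule is to shift every letter 2 places forward in the alphabet (wrapping around).
On "fall" that produces "hcnn".

hcnn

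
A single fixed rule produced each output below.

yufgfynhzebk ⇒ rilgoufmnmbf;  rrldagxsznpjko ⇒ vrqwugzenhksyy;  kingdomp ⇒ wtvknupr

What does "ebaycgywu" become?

What's happening: reverse the string, then shift every letter 7 places forward in the alphabet (wrapping around).
Applying both steps to "ebaycgywu": "uwygcyabe", then "bdfnjfhil".

bdfnjfhil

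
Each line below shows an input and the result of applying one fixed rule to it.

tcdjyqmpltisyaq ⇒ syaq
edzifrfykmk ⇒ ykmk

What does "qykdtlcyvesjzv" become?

In each case the input is transformed by: keep only the last 4 characters.
For "qykdtlcyvesjzv" the result is "sjzv".

sjzv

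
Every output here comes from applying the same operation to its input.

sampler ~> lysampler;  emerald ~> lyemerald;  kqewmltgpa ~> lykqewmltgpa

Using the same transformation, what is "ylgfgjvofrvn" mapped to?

The transformation: prepend "ly".
So "ylgfgjvofrvn" becomes "lyylgfgjvofrvn".

lyylgfgjvofrvn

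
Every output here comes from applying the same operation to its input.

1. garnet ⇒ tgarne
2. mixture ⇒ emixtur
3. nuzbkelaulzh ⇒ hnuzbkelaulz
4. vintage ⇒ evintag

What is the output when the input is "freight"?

What's happening: move the last character to the front.
On "freight" that produces "tfreigh".

tfreigh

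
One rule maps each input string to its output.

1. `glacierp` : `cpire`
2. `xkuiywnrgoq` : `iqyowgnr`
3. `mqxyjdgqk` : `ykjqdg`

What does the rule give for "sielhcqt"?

What's happening: delete the first 3 characters, then take characters alternately from the front and the back (1st, last, 2nd, 2nd-last, ...).
"sielhcqt" → "lhcqt" → "lthqc".

lthqc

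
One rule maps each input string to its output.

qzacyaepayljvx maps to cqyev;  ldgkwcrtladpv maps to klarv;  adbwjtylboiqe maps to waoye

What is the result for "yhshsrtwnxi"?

What's happening: keep one character in every 3, starting at position 1 (positions 1st, 4th, 7th, ...), then swap each adjacent pair of characters (1↔2, 3↔4, ...).
So "yhshsrtwnxi" becomes "hyxt".

hyxt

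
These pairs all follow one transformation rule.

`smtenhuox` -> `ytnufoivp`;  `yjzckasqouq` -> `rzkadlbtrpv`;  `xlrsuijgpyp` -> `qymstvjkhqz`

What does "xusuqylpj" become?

kyvtvrzmq

The pattern: shift every letter 1 place forward in the alphabet (wrapping around), then move the last character to the front.
Applying both steps to "xusuqylpj": "yvtvrzmqk", then "kyvtvrzmq".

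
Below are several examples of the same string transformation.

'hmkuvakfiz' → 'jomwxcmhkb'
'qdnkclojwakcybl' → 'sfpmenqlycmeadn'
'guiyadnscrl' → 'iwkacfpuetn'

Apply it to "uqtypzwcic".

Looking at the pairs, the operation is to shift every letter 2 places forward in the alphabet (wrapping around).
Applying that to "uqtypzwcic" gives "wsvarbyeke".

wsvarbyeke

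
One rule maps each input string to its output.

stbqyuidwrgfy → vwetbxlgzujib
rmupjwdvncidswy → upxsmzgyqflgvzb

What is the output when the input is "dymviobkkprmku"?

gbpylrennsupnx

The pattern: shift every letter 3 places forward in the alphabet (wrapping around).
Doing the same to "dymviobkkprmku": "gbpylrennsupnx".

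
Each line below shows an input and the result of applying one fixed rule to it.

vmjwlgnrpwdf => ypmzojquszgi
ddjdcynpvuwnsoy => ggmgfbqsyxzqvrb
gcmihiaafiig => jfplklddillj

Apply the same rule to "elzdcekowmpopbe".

hocgfhnrzpsrseh

Each output is the input with this applied: shift every letter 3 places forward in the alphabet (wrapping around).
For "elzdcekowmpopbe" the result is "hocgfhnrzpsrseh".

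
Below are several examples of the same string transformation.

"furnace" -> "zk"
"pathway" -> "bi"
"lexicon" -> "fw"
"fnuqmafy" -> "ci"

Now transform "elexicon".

Looking at the pairs, the operation is to keep one character in every 3, starting at position 3 (positions 3rd, 6th, 9th, ...), then shift every letter 8 places forward in the alphabet (wrapping around).
"elexicon" → "ec" → "mk".
(Check on "pathway": → "ta" → "bi" ✓)

mk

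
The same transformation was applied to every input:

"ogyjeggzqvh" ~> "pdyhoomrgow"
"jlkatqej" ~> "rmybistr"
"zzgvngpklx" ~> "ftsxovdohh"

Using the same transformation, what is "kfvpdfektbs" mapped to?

In each case the input is transformed by: shift every letter 8 places forward in the alphabet (wrapping around), then reverse the string.
Applying both steps to "kfvpdfektbs": "sndxlnmsbja", then "ajbsmnlxdns".
(Check on "jlkatqej": → "rtsibymr" → "rmybistr" ✓)

ajbsmnlxdns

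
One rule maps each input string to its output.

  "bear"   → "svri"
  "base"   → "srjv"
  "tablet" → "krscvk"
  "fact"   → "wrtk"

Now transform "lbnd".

Each output is the input with this applied: shift every letter 9 places backward in the alphabet (wrapping around).
"lbnd" → "cseu".

cseu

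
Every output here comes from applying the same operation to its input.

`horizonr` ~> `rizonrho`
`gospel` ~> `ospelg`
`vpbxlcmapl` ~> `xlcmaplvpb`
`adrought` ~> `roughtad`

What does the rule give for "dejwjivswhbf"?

jivswhbfdejw

What's happening: move the last 2 characters to the front (rotate right by 2), then swap the front and back halves of the string.
"dejwjivswhbf" → "bfdejwjivswh" → "jivswhbfdejw".
(Check on "adrought": → "htadroug" → "roughtad" ✓)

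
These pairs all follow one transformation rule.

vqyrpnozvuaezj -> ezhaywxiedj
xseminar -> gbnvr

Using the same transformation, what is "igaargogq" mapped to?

rpjjap

Each output is the input with this applied: shift every letter 9 places forward in the alphabet (wrapping around), then delete the last 3 characters.
"igaargogq" → "rpjjapxpz" → "rpjjap".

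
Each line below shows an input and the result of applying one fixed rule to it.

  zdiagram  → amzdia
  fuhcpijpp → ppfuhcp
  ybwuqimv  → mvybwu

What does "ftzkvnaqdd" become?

Looking at the pairs, the operation is to move the last 2 characters to the front (rotate right by 2), then delete the last 2 characters.
Applying both steps to "ftzkvnaqdd": "ddftzkvnaq", then "ddftzkvn".

ddftzkvn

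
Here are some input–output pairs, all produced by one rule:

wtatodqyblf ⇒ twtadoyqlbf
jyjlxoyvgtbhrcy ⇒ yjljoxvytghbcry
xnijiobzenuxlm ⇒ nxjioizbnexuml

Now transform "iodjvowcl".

oijdovcwl

What's happening: swap each adjacent pair of characters (1↔2, 3↔4, ...).
So "iodjvowcl" becomes "oijdovcwl".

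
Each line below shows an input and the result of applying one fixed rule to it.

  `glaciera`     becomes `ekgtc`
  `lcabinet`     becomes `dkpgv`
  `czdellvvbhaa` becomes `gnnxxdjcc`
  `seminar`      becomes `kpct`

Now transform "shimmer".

oogt

In each case the input is transformed by: delete the first 3 characters, then shift every letter 2 places forward in the alphabet (wrapping around).
Applying both steps to "shimmer": "mmer", then "oogt".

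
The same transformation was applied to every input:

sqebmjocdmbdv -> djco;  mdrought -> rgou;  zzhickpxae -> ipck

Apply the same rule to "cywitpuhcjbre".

Rule — take characters alternately from the front and the back (1st, last, 2nd, 2nd-last, ...), then keep only the last 4 characters.
Applying both steps to "cywitpuhcjbre": "ceyrwbijtcphu", then "cphu".

cphu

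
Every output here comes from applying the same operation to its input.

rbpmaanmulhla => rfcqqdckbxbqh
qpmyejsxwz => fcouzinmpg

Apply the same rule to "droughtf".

The rule is to move the first character to the end, then shift every letter 10 places backward in the alphabet (wrapping around).
"droughtf" → "roughtfd" → "hekwxjvt".

hekwxjvt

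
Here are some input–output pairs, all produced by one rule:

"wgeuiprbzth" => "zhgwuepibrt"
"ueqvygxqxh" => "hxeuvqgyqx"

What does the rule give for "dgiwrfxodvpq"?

qpgdwifroxvd

In each case the input is transformed by: swap each adjacent pair of characters (1↔2, 3↔4, ...), then move the last 2 characters to the front (rotate right by 2).
Working it through for "dgiwrfxodvpq": intermediate "gdwifroxvdqp", final "qpgdwifroxvd".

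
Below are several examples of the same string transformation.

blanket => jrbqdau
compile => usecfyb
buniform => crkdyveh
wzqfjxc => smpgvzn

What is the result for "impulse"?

In each case the input is transformed by: shift every letter 10 places backward in the alphabet (wrapping around), then move the last character to the front.
On "impulse": the first step gives "ycfkbiu", and the second then gives "uycfkbi".

uycfkbi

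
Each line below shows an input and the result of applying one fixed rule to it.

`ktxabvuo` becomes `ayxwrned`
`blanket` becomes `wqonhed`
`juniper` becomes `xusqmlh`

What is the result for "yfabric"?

bulifed

Each output is the input with this applied: sort the characters into reverse alphabetical order, then shift every letter 3 places forward in the alphabet (wrapping around).
On "yfabric": the first step gives "yrifcba", and the second then gives "bulifed".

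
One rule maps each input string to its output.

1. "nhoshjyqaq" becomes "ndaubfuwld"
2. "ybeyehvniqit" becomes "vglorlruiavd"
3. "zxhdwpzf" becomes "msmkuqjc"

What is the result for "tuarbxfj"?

The pattern: move the last 2 characters to the front (rotate right by 2), then shift every letter 13 places forward in the alphabet (wrapping around) — i.e. ROT13.
On "tuarbxfj": the first step gives "fjtuarbx", and the second then gives "swghneok".

swghneok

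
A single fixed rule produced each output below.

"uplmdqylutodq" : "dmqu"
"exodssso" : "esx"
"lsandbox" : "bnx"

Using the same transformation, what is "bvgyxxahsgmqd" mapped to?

bgqx

Each output is the input with this applied: sort the characters into alphabetical order, then keep one character in every 3, starting at position 2 (positions 2nd, 5th, 8th, ...).
For "bvgyxxahsgmqd", step one produces "abdgghmqsvxxy"; step two turns that into "bgqx".
(Check on "lsandbox": → "abdlnosx" → "bnx" ✓)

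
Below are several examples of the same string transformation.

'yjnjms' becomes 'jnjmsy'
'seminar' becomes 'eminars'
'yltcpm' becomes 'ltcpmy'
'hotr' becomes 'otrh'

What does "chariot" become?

The transformation: move the first character to the end.
Doing the same to "chariot": "hariotc".

hariotc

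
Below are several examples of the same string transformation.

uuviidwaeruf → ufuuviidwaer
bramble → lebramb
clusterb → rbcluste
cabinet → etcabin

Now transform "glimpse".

seglimp

Looking at the pairs, the operation is to move the last 2 characters to the front (rotate right by 2).
So "glimpse" becomes "seglimp".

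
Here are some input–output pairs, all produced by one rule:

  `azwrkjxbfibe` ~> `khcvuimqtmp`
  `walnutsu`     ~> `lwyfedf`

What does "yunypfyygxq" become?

Each output is the input with this applied: delete the first character, then shift every letter 11 places forward in the alphabet (wrapping around).
On "yunypfyygxq": the first step gives "unypfyygxq", and the second then gives "fyjaqjjrib".

fyjaqjjrib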